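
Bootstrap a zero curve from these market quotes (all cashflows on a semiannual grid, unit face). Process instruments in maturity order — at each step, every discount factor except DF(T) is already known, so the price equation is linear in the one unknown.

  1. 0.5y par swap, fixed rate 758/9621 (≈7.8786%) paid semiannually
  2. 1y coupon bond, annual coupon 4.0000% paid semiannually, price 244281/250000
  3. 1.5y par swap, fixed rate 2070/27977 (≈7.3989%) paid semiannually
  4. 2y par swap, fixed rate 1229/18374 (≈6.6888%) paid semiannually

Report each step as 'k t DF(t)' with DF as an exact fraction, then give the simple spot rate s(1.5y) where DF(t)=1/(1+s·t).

1 1/2 9621/10000
2 1 9391/10000
3 3/2 1793/2000
4 2 8771/10000
s(1.5y) = (1/(1793/2000) − 1)/(3/2) = 138/1793 ≈ 7.6966%

step 1 [0.5y] swap r/2=379/9621: DF=(1 − 379/9621·(0))/(1+379/9621) = 9621/10000 ≈ 0.962100
step 2 [1y] bond c/2=1/50: DF=(244281/250000 − 1/50·(0.962100))/(1+1/50) = 9391/10000 ≈ 0.939100
step 3 [1.5y] swap r/2=1035/27977: DF=(1 − 1035/27977·(0.962100+0.939100))/(1+1035/27977) = 1793/2000 ≈ 0.896500
step 4 [2y] swap r/2=1229/36748: DF=(1 − 1229/36748·(0.962100+0.939100+0.896500))/(1+1229/36748) = 8771/10000 ≈ 0.877100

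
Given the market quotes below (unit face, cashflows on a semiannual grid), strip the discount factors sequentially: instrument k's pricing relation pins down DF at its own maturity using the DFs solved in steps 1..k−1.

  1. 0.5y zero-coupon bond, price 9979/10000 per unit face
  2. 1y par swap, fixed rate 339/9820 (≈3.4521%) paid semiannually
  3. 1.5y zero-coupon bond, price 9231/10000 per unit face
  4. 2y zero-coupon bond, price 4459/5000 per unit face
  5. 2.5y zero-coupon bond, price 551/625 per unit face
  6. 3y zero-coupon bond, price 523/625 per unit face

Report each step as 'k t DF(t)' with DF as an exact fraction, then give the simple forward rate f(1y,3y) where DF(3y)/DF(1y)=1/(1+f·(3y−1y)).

1 1/2 9979/10000
2 1 9661/10000
3 3/2 9231/10000
4 2 4459/5000
5 5/2 551/625
6 3 523/625
f(1y,3y) = ((9661/10000)/(523/625) − 1)/(2) = 1293/16736 ≈ 7.7259%

step 1 [0.5y] zero: DF = P = 9979/10000 ≈ 0.997900
step 2 [1y] swap r/2=339/19640: DF=(1 − 339/19640·(0.997900))/(1+339/19640) = 9661/10000 ≈ 0.966100
step 3 [1.5y] zero: DF = P = 9231/10000 ≈ 0.923100
step 4 [2y] zero: DF = P = 4459/5000 ≈ 0.891800
step 5 [2.5y] zero: DF = P = 551/625 ≈ 0.881600
step 6 [3y] zero: DF = P = 523/625 ≈ 0.836800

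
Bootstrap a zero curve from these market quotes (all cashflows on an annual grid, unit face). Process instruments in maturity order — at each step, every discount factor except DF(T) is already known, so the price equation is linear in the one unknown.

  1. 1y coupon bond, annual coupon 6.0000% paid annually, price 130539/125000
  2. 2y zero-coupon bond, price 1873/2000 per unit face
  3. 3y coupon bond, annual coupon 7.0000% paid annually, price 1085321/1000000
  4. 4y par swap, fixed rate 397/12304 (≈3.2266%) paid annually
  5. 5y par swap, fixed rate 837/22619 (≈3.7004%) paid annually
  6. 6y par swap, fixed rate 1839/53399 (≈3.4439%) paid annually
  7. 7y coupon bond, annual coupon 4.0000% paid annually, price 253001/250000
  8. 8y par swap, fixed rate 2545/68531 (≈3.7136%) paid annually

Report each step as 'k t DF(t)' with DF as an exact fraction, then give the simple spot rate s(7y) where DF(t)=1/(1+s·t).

step 1 [1y] bond c/1=3/50: DF=(130539/125000 − 3/50·(0))/(1+3/50) = 2463/2500 ≈ 0.985200
step 2 [2y] zero: DF = P = 1873/2000 ≈ 0.936500
step 3 [3y] bond c/1=7/100: DF=(1085321/1000000 − 7/100·(0.985200+0.936500))/(1+7/100) = 4443/5000 ≈ 0.888600
step 4 [4y] swap r/1=397/12304: DF=(1 − 397/12304·(0.985200+0.936500+0.888600))/(1+397/12304) = 8809/10000 ≈ 0.880900
step 5 [5y] swap r/1=837/22619: DF=(1 − 837/22619·(0.985200+0.936500+0.888600+0.880900))/(1+837/22619) = 4163/5000 ≈ 0.832600
step 6 [6y] swap r/1=1839/53399: DF=(1 − 1839/53399·(0.985200+0.936500+0.888600+0.880900+0.832600))/(1+1839/53399) = 8161/10000 ≈ 0.816100
step 7 [7y] bond c/1=1/25: DF=(253001/250000 − 1/25·(0.985200+0.936500+0.888600+0.880900+0.832600+0.816100))/(1+1/25) = 7677/10000 ≈ 0.767700
step 8 [8y] swap r/1=2545/68531: DF=(1 − 2545/68531·(0.985200+0.936500+0.888600+0.880900+0.832600+0.816100+0.767700))/(1+2545/68531) = 1491/2000 ≈ 0.745500

1 1 2463/2500
2 2 1873/2000
3 3 4443/5000
4 4 8809/10000
5 5 4163/5000
6 6 8161/10000
7 7 7677/10000
8 8 1491/2000
s(7y) = (1/(7677/10000) − 1)/(7) = 2323/53739 ≈ 4.3227%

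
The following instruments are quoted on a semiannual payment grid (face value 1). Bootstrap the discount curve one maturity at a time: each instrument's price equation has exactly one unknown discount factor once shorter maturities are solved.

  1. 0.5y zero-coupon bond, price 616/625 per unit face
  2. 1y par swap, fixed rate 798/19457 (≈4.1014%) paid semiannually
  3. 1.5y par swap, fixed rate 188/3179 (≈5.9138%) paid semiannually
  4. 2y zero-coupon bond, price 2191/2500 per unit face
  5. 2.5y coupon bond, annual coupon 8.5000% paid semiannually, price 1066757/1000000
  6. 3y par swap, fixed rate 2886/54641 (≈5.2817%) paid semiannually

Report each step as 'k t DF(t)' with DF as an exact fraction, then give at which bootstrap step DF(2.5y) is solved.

1 1/2 616/625
2 1 9601/10000
3 3/2 4577/5000
4 2 2191/2500
5 5/2 8709/10000
6 3 8557/10000
DF(2.5y) is solved at step 5

step 1 [0.5y] zero: DF = P = 616/625 ≈ 0.985600
step 2 [1y] swap r/2=399/19457: DF=(1 − 399/19457·(0.985600))/(1+399/19457) = 9601/10000 ≈ 0.960100
step 3 [1.5y] swap r/2=94/3179: DF=(1 − 94/3179·(0.985600+0.960100))/(1+94/3179) = 4577/5000 ≈ 0.915400
step 4 [2y] zero: DF = P = 2191/2500 ≈ 0.876400
step 5 [2.5y] bond c/2=17/400: DF=(1066757/1000000 − 17/400·(0.985600+0.960100+0.915400+0.876400))/(1+17/400) = 8709/10000 ≈ 0.870900
step 6 [3y] swap r/2=1443/54641: DF=(1 − 1443/54641·(0.985600+0.960100+0.915400+0.876400+0.870900))/(1+1443/54641) = 8557/10000 ≈ 0.855700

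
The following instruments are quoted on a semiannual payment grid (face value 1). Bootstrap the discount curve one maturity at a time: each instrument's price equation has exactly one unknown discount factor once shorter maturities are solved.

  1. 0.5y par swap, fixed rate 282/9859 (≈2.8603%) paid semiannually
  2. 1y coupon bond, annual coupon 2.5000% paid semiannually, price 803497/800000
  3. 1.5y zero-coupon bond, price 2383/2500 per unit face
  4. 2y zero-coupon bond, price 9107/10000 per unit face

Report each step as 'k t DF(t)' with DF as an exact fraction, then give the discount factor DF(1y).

1 1/2 9859/10000
2 1 4899/5000
3 3/2 2383/2500
4 2 9107/10000
DF(1y) = 4899/5000 ≈ 0.979800

step 1 [0.5y] swap r/2=141/9859: DF=(1 − 141/9859·(0))/(1+141/9859) = 9859/10000 ≈ 0.985900
step 2 [1y] bond c/2=1/80: DF=(803497/800000 − 1/80·(0.985900))/(1+1/80) = 4899/5000 ≈ 0.979800
step 3 [1.5y] zero: DF = P = 2383/2500 ≈ 0.953200
step 4 [2y] zero: DF = P = 9107/10000 ≈ 0.910700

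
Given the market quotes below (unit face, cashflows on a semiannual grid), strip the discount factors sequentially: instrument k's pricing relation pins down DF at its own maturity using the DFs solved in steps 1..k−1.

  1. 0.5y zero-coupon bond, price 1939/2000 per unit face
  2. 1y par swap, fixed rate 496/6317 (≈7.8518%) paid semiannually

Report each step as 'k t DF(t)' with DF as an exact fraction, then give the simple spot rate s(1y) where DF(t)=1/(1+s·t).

1 1/2 1939/2000
2 1 1157/1250
s(1y) = (1/(1157/1250) − 1)/(1) = 93/1157 ≈ 8.0380%

step 1 [0.5y] zero: DF = P = 1939/2000 ≈ 0.969500
step 2 [1y] swap r/2=248/6317: DF=(1 − 248/6317·(0.969500))/(1+248/6317) = 1157/1250 ≈ 0.925600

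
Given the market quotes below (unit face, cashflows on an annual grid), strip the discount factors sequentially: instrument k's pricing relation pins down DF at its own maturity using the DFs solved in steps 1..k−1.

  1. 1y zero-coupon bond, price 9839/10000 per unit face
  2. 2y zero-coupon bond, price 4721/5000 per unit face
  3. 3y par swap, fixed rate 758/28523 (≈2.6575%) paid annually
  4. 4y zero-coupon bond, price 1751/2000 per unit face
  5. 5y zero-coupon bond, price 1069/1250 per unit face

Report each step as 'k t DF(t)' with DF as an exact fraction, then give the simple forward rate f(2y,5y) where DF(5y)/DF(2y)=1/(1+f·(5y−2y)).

1 1 9839/10000
2 2 4721/5000
3 3 4621/5000
4 4 1751/2000
5 5 1069/1250
f(2y,5y) = ((4721/5000)/(1069/1250) − 1)/(3) = 445/12828 ≈ 3.4690%

step 1 [1y] zero: DF = P = 9839/10000 ≈ 0.983900
step 2 [2y] zero: DF = P = 4721/5000 ≈ 0.944200
step 3 [3y] swap r/1=758/28523: DF=(1 − 758/28523·(0.983900+0.944200))/(1+758/28523) = 4621/5000 ≈ 0.924200
step 4 [4y] zero: DF = P = 1751/2000 ≈ 0.875500
step 5 [5y] zero: DF = P = 1069/1250 ≈ 0.855200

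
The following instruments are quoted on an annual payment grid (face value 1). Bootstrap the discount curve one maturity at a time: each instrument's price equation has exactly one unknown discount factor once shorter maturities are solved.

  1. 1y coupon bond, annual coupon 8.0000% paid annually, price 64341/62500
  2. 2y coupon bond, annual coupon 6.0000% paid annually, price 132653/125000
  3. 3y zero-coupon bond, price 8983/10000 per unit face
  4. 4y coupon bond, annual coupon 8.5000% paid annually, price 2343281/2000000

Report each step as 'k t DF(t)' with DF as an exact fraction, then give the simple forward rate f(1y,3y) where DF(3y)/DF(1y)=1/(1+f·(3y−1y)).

step 1 [1y] bond c/1=2/25: DF=(64341/62500 − 2/25·(0))/(1+2/25) = 2383/2500 ≈ 0.953200
step 2 [2y] bond c/1=3/50: DF=(132653/125000 − 3/50·(0.953200))/(1+3/50) = 592/625 ≈ 0.947200
step 3 [3y] zero: DF = P = 8983/10000 ≈ 0.898300
step 4 [4y] bond c/1=17/200: DF=(2343281/2000000 − 17/200·(0.953200+0.947200+0.898300))/(1+17/200) = 4303/5000 ≈ 0.860600

1 1 2383/2500
2 2 592/625
3 3 8983/10000
4 4 4303/5000
f(1y,3y) = ((2383/2500)/(8983/10000) − 1)/(2) = 549/17966 ≈ 3.0558%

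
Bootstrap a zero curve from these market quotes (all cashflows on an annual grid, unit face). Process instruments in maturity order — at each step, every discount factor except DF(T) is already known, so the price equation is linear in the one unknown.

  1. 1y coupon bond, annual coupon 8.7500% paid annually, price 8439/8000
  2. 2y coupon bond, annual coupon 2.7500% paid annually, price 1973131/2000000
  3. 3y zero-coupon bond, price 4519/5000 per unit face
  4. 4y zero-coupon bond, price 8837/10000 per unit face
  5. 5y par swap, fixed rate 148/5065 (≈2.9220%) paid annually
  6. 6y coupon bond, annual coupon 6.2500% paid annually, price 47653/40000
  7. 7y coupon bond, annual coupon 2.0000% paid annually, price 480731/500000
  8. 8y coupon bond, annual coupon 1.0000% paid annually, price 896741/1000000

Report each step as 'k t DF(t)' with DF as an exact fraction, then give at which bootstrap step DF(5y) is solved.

step 1 [1y] bond c/1=7/80: DF=(8439/8000 − 7/80·(0))/(1+7/80) = 97/100 ≈ 0.970000
step 2 [2y] bond c/1=11/400: DF=(1973131/2000000 − 11/400·(0.970000))/(1+11/400) = 4671/5000 ≈ 0.934200
step 3 [3y] zero: DF = P = 4519/5000 ≈ 0.903800
step 4 [4y] zero: DF = P = 8837/10000 ≈ 0.883700
step 5 [5y] swap r/1=148/5065: DF=(1 − 148/5065·(0.970000+0.934200+0.903800+0.883700))/(1+148/5065) = 2167/2500 ≈ 0.866800
step 6 [6y] bond c/1=1/16: DF=(47653/40000 − 1/16·(0.970000+0.934200+0.903800+0.883700+0.866800))/(1+1/16) = 8531/10000 ≈ 0.853100
step 7 [7y] bond c/1=1/50: DF=(480731/500000 − 1/50·(0.970000+0.934200+0.903800+0.883700+0.866800+0.853100))/(1+1/50) = 1673/2000 ≈ 0.836500
step 8 [8y] bond c/1=1/100: DF=(896741/1000000 − 1/100·(0.970000+0.934200+0.903800+0.883700+0.866800+0.853100+0.836500))/(1+1/100) = 413/500 ≈ 0.826000

1 1 97/100
2 2 4671/5000
3 3 4519/5000
4 4 8837/10000
5 5 2167/2500
6 6 8531/10000
7 7 1673/2000
8 8 413/500
DF(5y) is solved at step 5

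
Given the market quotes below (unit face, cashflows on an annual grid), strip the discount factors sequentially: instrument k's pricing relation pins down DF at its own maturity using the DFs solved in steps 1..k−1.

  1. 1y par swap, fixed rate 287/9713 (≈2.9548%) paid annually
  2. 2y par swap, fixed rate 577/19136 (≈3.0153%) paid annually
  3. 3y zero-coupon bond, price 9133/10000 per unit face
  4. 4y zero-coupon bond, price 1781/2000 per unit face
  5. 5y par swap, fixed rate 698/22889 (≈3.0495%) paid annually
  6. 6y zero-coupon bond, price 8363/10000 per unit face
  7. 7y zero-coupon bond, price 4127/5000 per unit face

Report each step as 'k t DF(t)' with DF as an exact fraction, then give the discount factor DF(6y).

1 1 9713/10000
2 2 9423/10000
3 3 9133/10000
4 4 1781/2000
5 5 2151/2500
6 6 8363/10000
7 7 4127/5000
DF(6y) = 8363/10000 ≈ 0.836300

step 1 [1y] swap r/1=287/9713: DF=(1 − 287/9713·(0))/(1+287/9713) = 9713/10000 ≈ 0.971300
step 2 [2y] swap r/1=577/19136: DF=(1 − 577/19136·(0.971300))/(1+577/19136) = 9423/10000 ≈ 0.942300
step 3 [3y] zero: DF = P = 9133/10000 ≈ 0.913300
step 4 [4y] zero: DF = P = 1781/2000 ≈ 0.890500
step 5 [5y] swap r/1=698/22889: DF=(1 − 698/22889·(0.971300+0.942300+0.913300+0.890500))/(1+698/22889) = 2151/2500 ≈ 0.860400
step 6 [6y] zero: DF = P = 8363/10000 ≈ 0.836300
step 7 [7y] zero: DF = P = 4127/5000 ≈ 0.825400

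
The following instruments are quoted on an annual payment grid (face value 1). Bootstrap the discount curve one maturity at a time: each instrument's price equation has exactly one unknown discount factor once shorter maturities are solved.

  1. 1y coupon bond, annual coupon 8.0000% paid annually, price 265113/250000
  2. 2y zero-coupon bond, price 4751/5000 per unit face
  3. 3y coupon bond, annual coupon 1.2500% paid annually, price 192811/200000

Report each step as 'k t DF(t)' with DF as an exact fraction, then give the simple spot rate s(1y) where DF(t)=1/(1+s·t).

1 1 9819/10000
2 2 4751/5000
3 3 9283/10000
s(1y) = (1/(9819/10000) − 1)/(1) = 181/9819 ≈ 1.8434%

step 1 [1y] bond c/1=2/25: DF=(265113/250000 − 2/25·(0))/(1+2/25) = 9819/10000 ≈ 0.981900
step 2 [2y] zero: DF = P = 4751/5000 ≈ 0.950200
step 3 [3y] bond c/1=1/80: DF=(192811/200000 − 1/80·(0.981900+0.950200))/(1+1/80) = 9283/10000 ≈ 0.928300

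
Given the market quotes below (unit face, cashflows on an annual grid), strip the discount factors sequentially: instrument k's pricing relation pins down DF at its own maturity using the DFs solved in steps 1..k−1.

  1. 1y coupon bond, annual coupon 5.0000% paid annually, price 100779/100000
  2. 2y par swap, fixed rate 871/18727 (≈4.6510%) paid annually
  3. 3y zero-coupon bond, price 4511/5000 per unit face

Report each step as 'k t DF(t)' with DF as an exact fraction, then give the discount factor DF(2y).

step 1 [1y] bond c/1=1/20: DF=(100779/100000 − 1/20·(0))/(1+1/20) = 4799/5000 ≈ 0.959800
step 2 [2y] swap r/1=871/18727: DF=(1 − 871/18727·(0.959800))/(1+871/18727) = 9129/10000 ≈ 0.912900
step 3 [3y] zero: DF = P = 4511/5000 ≈ 0.902200

1 1 4799/5000
2 2 9129/10000
3 3 4511/5000
DF(2y) = 9129/10000 ≈ 0.912900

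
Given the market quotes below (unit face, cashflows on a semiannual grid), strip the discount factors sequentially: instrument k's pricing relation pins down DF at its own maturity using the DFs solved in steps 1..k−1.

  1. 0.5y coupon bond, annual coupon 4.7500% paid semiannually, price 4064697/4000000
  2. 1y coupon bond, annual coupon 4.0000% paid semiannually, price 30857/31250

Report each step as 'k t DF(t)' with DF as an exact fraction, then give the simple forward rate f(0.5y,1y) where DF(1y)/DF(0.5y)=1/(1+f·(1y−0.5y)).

step 1 [0.5y] bond c/2=19/800: DF=(4064697/4000000 − 19/800·(0))/(1+19/800) = 4963/5000 ≈ 0.992600
step 2 [1y] bond c/2=1/50: DF=(30857/31250 − 1/50·(0.992600))/(1+1/50) = 4743/5000 ≈ 0.948600

1 1/2 4963/5000
2 1 4743/5000
f(0.5y,1y) = ((4963/5000)/(4743/5000) − 1)/(1/2) = 440/4743 ≈ 9.2768%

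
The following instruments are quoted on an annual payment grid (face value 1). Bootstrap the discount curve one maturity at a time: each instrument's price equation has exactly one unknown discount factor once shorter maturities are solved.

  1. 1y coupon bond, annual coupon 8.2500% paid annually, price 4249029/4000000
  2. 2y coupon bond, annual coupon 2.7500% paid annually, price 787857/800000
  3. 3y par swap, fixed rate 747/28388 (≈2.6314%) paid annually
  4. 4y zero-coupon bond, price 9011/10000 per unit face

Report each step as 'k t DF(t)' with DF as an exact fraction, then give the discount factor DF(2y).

step 1 [1y] bond c/1=33/400: DF=(4249029/4000000 − 33/400·(0))/(1+33/400) = 9813/10000 ≈ 0.981300
step 2 [2y] bond c/1=11/400: DF=(787857/800000 − 11/400·(0.981300))/(1+11/400) = 4661/5000 ≈ 0.932200
step 3 [3y] swap r/1=747/28388: DF=(1 − 747/28388·(0.981300+0.932200))/(1+747/28388) = 9253/10000 ≈ 0.925300
step 4 [4y] zero: DF = P = 9011/10000 ≈ 0.901100

1 1 9813/10000
2 2 4661/5000
3 3 9253/10000
4 4 9011/10000
DF(2y) = 4661/5000 ≈ 0.932200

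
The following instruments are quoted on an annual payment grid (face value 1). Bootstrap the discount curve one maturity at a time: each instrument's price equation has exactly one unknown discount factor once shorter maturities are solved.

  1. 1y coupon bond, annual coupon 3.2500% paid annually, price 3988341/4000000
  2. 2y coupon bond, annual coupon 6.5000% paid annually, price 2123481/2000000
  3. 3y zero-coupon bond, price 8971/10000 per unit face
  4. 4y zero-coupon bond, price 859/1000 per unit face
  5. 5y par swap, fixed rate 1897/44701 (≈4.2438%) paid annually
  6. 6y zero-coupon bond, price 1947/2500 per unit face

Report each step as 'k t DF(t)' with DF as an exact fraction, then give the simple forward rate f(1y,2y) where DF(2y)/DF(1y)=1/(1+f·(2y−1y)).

1 1 9657/10000
2 2 469/500
3 3 8971/10000
4 4 859/1000
5 5 8103/10000
6 6 1947/2500
f(1y,2y) = ((9657/10000)/(469/500) − 1)/(1) = 277/9380 ≈ 2.9531%

step 1 [1y] bond c/1=13/400: DF=(3988341/4000000 − 13/400·(0))/(1+13/400) = 9657/10000 ≈ 0.965700
step 2 [2y] bond c/1=13/200: DF=(2123481/2000000 − 13/200·(0.965700))/(1+13/200) = 469/500 ≈ 0.938000
step 3 [3y] zero: DF = P = 8971/10000 ≈ 0.897100
step 4 [4y] zero: DF = P = 859/1000 ≈ 0.859000
step 5 [5y] swap r/1=1897/44701: DF=(1 − 1897/44701·(0.965700+0.938000+0.897100+0.859000))/(1+1897/44701) = 8103/10000 ≈ 0.810300
step 6 [6y] zero: DF = P = 1947/2500 ≈ 0.778800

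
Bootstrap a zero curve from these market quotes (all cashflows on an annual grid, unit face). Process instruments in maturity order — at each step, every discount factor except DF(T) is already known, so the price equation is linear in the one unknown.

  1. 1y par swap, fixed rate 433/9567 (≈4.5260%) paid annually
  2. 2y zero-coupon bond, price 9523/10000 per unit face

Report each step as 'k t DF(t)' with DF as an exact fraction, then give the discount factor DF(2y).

1 1 9567/10000
2 2 9523/10000
DF(2y) = 9523/10000 ≈ 0.952300

step 1 [1y] swap r/1=433/9567: DF=(1 − 433/9567·(0))/(1+433/9567) = 9567/10000 ≈ 0.956700
step 2 [2y] zero: DF = P = 9523/10000 ≈ 0.952300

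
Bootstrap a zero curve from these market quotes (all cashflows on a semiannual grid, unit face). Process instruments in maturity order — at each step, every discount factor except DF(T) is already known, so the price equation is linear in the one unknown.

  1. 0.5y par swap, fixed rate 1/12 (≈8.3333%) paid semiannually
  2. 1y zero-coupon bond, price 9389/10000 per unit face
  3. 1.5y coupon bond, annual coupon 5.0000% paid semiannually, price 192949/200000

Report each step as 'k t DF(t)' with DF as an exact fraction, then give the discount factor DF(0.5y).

1 1/2 24/25
2 1 9389/10000
3 3/2 8949/10000
DF(0.5y) = 24/25 ≈ 0.960000

step 1 [0.5y] swap r/2=1/24: DF=(1 − 1/24·(0))/(1+1/24) = 24/25 ≈ 0.960000
step 2 [1y] zero: DF = P = 9389/10000 ≈ 0.938900
step 3 [1.5y] bond c/2=1/40: DF=(192949/200000 − 1/40·(0.960000+0.938900))/(1+1/40) = 8949/10000 ≈ 0.894900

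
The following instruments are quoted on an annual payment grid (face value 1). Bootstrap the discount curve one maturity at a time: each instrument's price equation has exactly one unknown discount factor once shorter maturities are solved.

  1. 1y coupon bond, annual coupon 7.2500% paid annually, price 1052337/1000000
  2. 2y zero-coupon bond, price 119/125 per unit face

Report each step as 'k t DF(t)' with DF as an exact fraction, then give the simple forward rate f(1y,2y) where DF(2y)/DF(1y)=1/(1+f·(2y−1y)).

1 1 2453/2500
2 2 119/125
f(1y,2y) = ((2453/2500)/(119/125) − 1)/(1) = 73/2380 ≈ 3.0672%

step 1 [1y] bond c/1=29/400: DF=(1052337/1000000 − 29/400·(0))/(1+29/400) = 2453/2500 ≈ 0.981200
step 2 [2y] zero: DF = P = 119/125 ≈ 0.952000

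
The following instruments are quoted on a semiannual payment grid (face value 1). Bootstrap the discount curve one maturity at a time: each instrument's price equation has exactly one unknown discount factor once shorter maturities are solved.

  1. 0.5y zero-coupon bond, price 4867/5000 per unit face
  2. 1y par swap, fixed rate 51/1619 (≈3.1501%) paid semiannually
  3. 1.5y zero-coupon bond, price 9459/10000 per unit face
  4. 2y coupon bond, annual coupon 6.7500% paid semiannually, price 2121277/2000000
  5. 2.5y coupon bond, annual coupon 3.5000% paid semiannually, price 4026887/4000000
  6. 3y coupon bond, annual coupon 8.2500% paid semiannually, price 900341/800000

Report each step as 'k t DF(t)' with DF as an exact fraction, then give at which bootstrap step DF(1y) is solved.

1 1/2 4867/5000
2 1 4847/5000
3 3/2 9459/10000
4 2 9317/10000
5 5/2 9237/10000
6 3 8929/10000
DF(1y) is solved at step 2

step 1 [0.5y] zero: DF = P = 4867/5000 ≈ 0.973400
step 2 [1y] swap r/2=51/3238: DF=(1 − 51/3238·(0.973400))/(1+51/3238) = 4847/5000 ≈ 0.969400
step 3 [1.5y] zero: DF = P = 9459/10000 ≈ 0.945900
step 4 [2y] bond c/2=27/800: DF=(2121277/2000000 − 27/800·(0.973400+0.969400+0.945900))/(1+27/800) = 9317/10000 ≈ 0.931700
step 5 [2.5y] bond c/2=7/400: DF=(4026887/4000000 − 7/400·(0.973400+0.969400+0.945900+0.931700))/(1+7/400) = 9237/10000 ≈ 0.923700
step 6 [3y] bond c/2=33/800: DF=(900341/800000 − 33/800·(0.973400+0.969400+0.945900+0.931700+0.923700))/(1+33/800) = 8929/10000 ≈ 0.892900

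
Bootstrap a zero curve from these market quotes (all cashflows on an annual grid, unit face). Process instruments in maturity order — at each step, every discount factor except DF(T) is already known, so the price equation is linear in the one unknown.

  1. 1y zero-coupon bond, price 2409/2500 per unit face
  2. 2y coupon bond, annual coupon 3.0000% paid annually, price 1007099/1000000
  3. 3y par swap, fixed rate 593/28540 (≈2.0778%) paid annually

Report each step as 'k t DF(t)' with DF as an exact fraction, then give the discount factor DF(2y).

1 1 2409/2500
2 2 9497/10000
3 3 9407/10000
DF(2y) = 9497/10000 ≈ 0.949700

step 1 [1y] zero: DF = P = 2409/2500 ≈ 0.963600
step 2 [2y] bond c/1=3/100: DF=(1007099/1000000 − 3/100·(0.963600))/(1+3/100) = 9497/10000 ≈ 0.949700
step 3 [3y] swap r/1=593/28540: DF=(1 − 593/28540·(0.963600+0.949700))/(1+593/28540) = 9407/10000 ≈ 0.940700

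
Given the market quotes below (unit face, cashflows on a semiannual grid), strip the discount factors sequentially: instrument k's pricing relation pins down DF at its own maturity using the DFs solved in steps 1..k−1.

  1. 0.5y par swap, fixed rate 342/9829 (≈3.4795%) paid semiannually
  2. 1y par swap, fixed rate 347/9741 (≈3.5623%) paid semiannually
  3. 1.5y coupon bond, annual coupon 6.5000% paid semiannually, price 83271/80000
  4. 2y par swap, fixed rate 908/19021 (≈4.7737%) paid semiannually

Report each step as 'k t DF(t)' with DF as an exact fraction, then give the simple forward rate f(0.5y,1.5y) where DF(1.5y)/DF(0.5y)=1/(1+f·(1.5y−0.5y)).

1 1/2 9829/10000
2 1 9653/10000
3 3/2 2367/2500
4 2 2273/2500
f(0.5y,1.5y) = ((9829/10000)/(2367/2500) − 1)/(1) = 361/9468 ≈ 3.8128%

step 1 [0.5y] swap r/2=171/9829: DF=(1 − 171/9829·(0))/(1+171/9829) = 9829/10000 ≈ 0.982900
step 2 [1y] swap r/2=347/19482: DF=(1 − 347/19482·(0.982900))/(1+347/19482) = 9653/10000 ≈ 0.965300
step 3 [1.5y] bond c/2=13/400: DF=(83271/80000 − 13/400·(0.982900+0.965300))/(1+13/400) = 2367/2500 ≈ 0.946800
step 4 [2y] swap r/2=454/19021: DF=(1 − 454/19021·(0.982900+0.965300+0.946800))/(1+454/19021) = 2273/2500 ≈ 0.909200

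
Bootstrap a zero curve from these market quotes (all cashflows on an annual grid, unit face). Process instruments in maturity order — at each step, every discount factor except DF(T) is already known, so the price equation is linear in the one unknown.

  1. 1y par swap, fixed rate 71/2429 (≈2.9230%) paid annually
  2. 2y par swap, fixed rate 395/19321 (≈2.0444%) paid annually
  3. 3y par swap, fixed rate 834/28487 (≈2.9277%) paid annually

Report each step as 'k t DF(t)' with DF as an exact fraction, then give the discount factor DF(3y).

step 1 [1y] swap r/1=71/2429: DF=(1 − 71/2429·(0))/(1+71/2429) = 2429/2500 ≈ 0.971600
step 2 [2y] swap r/1=395/19321: DF=(1 − 395/19321·(0.971600))/(1+395/19321) = 1921/2000 ≈ 0.960500
step 3 [3y] swap r/1=834/28487: DF=(1 − 834/28487·(0.971600+0.960500))/(1+834/28487) = 4583/5000 ≈ 0.916600

1 1 2429/2500
2 2 1921/2000
3 3 4583/5000
DF(3y) = 4583/5000 ≈ 0.916600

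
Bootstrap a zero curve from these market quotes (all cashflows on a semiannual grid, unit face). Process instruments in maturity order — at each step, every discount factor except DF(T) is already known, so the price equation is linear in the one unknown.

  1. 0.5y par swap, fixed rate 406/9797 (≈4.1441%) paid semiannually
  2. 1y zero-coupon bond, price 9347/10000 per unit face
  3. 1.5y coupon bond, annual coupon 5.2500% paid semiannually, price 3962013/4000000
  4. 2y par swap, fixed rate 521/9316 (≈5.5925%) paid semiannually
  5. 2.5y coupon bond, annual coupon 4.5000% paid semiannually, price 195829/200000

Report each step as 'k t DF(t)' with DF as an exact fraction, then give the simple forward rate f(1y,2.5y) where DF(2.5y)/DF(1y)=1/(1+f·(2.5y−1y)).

1 1/2 9797/10000
2 1 9347/10000
3 3/2 4581/5000
4 2 4479/5000
5 5/2 2189/2500
f(1y,2.5y) = ((9347/10000)/(2189/2500) − 1)/(3/2) = 197/4378 ≈ 4.4998%

step 1 [0.5y] swap r/2=203/9797: DF=(1 − 203/9797·(0))/(1+203/9797) = 9797/10000 ≈ 0.979700
step 2 [1y] zero: DF = P = 9347/10000 ≈ 0.934700
step 3 [1.5y] bond c/2=21/800: DF=(3962013/4000000 − 21/800·(0.979700+0.934700))/(1+21/800) = 4581/5000 ≈ 0.916200
step 4 [2y] swap r/2=521/18632: DF=(1 − 521/18632·(0.979700+0.934700+0.916200))/(1+521/18632) = 4479/5000 ≈ 0.895800
step 5 [2.5y] bond c/2=9/400: DF=(195829/200000 − 9/400·(0.979700+0.934700+0.916200+0.895800))/(1+9/400) = 2189/2500 ≈ 0.875600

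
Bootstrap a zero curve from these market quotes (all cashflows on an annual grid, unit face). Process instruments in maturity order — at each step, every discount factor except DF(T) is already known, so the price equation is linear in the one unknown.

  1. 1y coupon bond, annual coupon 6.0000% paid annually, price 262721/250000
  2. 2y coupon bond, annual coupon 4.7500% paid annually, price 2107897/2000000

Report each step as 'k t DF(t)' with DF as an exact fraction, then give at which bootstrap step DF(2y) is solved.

step 1 [1y] bond c/1=3/50: DF=(262721/250000 − 3/50·(0))/(1+3/50) = 4957/5000 ≈ 0.991400
step 2 [2y] bond c/1=19/400: DF=(2107897/2000000 − 19/400·(0.991400))/(1+19/400) = 2403/2500 ≈ 0.961200

1 1 4957/5000
2 2 2403/2500
DF(2y) is solved at step 2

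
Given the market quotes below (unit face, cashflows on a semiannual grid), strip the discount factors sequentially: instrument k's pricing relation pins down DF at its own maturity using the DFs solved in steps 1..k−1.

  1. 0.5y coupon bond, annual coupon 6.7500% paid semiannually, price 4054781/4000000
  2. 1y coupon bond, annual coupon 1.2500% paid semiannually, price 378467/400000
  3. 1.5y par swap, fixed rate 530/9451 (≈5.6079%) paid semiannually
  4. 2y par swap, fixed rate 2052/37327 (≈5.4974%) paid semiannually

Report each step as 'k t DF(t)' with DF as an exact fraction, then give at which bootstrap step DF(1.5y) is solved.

1 1/2 4903/5000
2 1 4671/5000
3 3/2 1841/2000
4 2 4487/5000
DF(1.5y) is solved at step 3

step 1 [0.5y] bond c/2=27/800: DF=(4054781/4000000 − 27/800·(0))/(1+27/800) = 4903/5000 ≈ 0.980600
step 2 [1y] bond c/2=1/160: DF=(378467/400000 − 1/160·(0.980600))/(1+1/160) = 4671/5000 ≈ 0.934200
step 3 [1.5y] swap r/2=265/9451: DF=(1 − 265/9451·(0.980600+0.934200))/(1+265/9451) = 1841/2000 ≈ 0.920500
step 4 [2y] swap r/2=1026/37327: DF=(1 − 1026/37327·(0.980600+0.934200+0.920500))/(1+1026/37327) = 4487/5000 ≈ 0.897400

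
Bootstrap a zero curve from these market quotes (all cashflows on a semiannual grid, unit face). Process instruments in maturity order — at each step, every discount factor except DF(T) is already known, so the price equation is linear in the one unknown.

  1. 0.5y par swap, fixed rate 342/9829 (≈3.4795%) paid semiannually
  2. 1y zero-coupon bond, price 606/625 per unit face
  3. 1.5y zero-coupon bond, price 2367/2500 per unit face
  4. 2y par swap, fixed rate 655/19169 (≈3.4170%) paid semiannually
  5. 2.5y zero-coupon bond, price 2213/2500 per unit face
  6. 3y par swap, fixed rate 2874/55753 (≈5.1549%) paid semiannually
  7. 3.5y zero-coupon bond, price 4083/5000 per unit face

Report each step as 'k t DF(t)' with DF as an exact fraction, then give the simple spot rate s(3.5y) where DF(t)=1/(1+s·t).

1 1/2 9829/10000
2 1 606/625
3 3/2 2367/2500
4 2 1869/2000
5 5/2 2213/2500
6 3 8563/10000
7 7/2 4083/5000
s(3.5y) = (1/(4083/5000) − 1)/(7/2) = 262/4083 ≈ 6.4169%

step 1 [0.5y] swap r/2=171/9829: DF=(1 − 171/9829·(0))/(1+171/9829) = 9829/10000 ≈ 0.982900
step 2 [1y] zero: DF = P = 606/625 ≈ 0.969600
step 3 [1.5y] zero: DF = P = 2367/2500 ≈ 0.946800
step 4 [2y] swap r/2=655/38338: DF=(1 − 655/38338·(0.982900+0.969600+0.946800))/(1+655/38338) = 1869/2000 ≈ 0.934500
step 5 [2.5y] zero: DF = P = 2213/2500 ≈ 0.885200
step 6 [3y] swap r/2=1437/55753: DF=(1 − 1437/55753·(0.982900+0.969600+0.946800+0.934500+0.885200))/(1+1437/55753) = 8563/10000 ≈ 0.856300
step 7 [3.5y] zero: DF = P = 4083/5000 ≈ 0.816600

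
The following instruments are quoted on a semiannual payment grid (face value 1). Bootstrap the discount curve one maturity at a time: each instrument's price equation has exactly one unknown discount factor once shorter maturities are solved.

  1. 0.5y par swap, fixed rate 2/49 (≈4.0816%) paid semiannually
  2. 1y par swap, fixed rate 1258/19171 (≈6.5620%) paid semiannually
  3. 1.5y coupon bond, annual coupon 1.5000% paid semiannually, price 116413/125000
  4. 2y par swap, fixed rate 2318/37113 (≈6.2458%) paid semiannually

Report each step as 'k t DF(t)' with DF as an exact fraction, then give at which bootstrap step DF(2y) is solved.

step 1 [0.5y] swap r/2=1/49: DF=(1 − 1/49·(0))/(1+1/49) = 49/50 ≈ 0.980000
step 2 [1y] swap r/2=629/19171: DF=(1 − 629/19171·(0.980000))/(1+629/19171) = 9371/10000 ≈ 0.937100
step 3 [1.5y] bond c/2=3/400: DF=(116413/125000 − 3/400·(0.980000+0.937100))/(1+3/400) = 9101/10000 ≈ 0.910100
step 4 [2y] swap r/2=1159/37113: DF=(1 − 1159/37113·(0.980000+0.937100+0.910100))/(1+1159/37113) = 8841/10000 ≈ 0.884100

1 1/2 49/50
2 1 9371/10000
3 3/2 9101/10000
4 2 8841/10000
DF(2y) is solved at step 4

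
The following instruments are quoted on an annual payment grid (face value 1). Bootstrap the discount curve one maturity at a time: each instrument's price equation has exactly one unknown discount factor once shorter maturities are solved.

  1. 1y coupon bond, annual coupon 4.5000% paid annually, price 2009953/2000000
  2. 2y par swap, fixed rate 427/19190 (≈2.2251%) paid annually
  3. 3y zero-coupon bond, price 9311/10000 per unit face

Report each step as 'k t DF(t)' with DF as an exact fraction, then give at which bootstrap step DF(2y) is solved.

step 1 [1y] bond c/1=9/200: DF=(2009953/2000000 − 9/200·(0))/(1+9/200) = 9617/10000 ≈ 0.961700
step 2 [2y] swap r/1=427/19190: DF=(1 − 427/19190·(0.961700))/(1+427/19190) = 9573/10000 ≈ 0.957300
step 3 [3y] zero: DF = P = 9311/10000 ≈ 0.931100

1 1 9617/10000
2 2 9573/10000
3 3 9311/10000
DF(2y) is solved at step 2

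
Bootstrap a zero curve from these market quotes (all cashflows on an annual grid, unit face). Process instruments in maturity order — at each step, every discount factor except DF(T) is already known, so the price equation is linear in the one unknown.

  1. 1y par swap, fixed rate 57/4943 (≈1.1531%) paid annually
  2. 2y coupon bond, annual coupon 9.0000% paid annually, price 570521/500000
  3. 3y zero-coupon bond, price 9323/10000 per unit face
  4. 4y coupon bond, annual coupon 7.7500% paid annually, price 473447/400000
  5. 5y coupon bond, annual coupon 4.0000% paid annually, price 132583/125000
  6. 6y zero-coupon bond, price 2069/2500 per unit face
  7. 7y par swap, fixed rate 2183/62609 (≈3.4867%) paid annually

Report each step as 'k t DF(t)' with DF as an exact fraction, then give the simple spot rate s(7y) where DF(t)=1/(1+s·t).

1 1 4943/5000
2 2 2413/2500
3 3 9323/10000
4 4 8909/10000
5 5 4373/5000
6 6 2069/2500
7 7 7817/10000
s(7y) = (1/(7817/10000) − 1)/(7) = 2183/54719 ≈ 3.9895%

step 1 [1y] swap r/1=57/4943: DF=(1 − 57/4943·(0))/(1+57/4943) = 4943/5000 ≈ 0.988600
step 2 [2y] bond c/1=9/100: DF=(570521/500000 − 9/100·(0.988600))/(1+9/100) = 2413/2500 ≈ 0.965200
step 3 [3y] zero: DF = P = 9323/10000 ≈ 0.932300
step 4 [4y] bond c/1=31/400: DF=(473447/400000 − 31/400·(0.988600+0.965200+0.932300))/(1+31/400) = 8909/10000 ≈ 0.890900
step 5 [5y] bond c/1=1/25: DF=(132583/125000 − 1/25·(0.988600+0.965200+0.932300+0.890900))/(1+1/25) = 4373/5000 ≈ 0.874600
step 6 [6y] zero: DF = P = 2069/2500 ≈ 0.827600
step 7 [7y] swap r/1=2183/62609: DF=(1 − 2183/62609·(0.988600+0.965200+0.932300+0.890900+0.874600+0.827600))/(1+2183/62609) = 7817/10000 ≈ 0.781700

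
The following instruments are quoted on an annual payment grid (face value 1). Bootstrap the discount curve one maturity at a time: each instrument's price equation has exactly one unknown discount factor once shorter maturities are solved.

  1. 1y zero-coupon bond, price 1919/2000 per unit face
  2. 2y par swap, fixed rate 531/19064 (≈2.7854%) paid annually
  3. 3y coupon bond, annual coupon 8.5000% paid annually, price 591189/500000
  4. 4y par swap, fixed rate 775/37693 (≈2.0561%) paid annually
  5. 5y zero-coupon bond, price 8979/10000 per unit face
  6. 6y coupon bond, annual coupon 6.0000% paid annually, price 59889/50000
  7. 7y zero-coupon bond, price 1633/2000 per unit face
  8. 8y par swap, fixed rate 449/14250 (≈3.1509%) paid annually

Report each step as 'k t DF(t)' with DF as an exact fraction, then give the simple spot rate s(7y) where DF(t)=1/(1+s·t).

step 1 [1y] zero: DF = P = 1919/2000 ≈ 0.959500
step 2 [2y] swap r/1=531/19064: DF=(1 − 531/19064·(0.959500))/(1+531/19064) = 9469/10000 ≈ 0.946900
step 3 [3y] bond c/1=17/200: DF=(591189/500000 − 17/200·(0.959500+0.946900))/(1+17/200) = 2351/2500 ≈ 0.940400
step 4 [4y] swap r/1=775/37693: DF=(1 − 775/37693·(0.959500+0.946900+0.940400))/(1+775/37693) = 369/400 ≈ 0.922500
step 5 [5y] zero: DF = P = 8979/10000 ≈ 0.897900
step 6 [6y] bond c/1=3/50: DF=(59889/50000 − 3/50·(0.959500+0.946900+0.940400+0.922500+0.897900))/(1+3/50) = 4329/5000 ≈ 0.865800
step 7 [7y] zero: DF = P = 1633/2000 ≈ 0.816500
step 8 [8y] swap r/1=449/14250: DF=(1 − 449/14250·(0.959500+0.946900+0.940400+0.922500+0.897900+0.865800+0.816500))/(1+449/14250) = 1551/2000 ≈ 0.775500

1 1 1919/2000
2 2 9469/10000
3 3 2351/2500
4 4 369/400
5 5 8979/10000
6 6 4329/5000
7 7 1633/2000
8 8 1551/2000
s(7y) = (1/(1633/2000) − 1)/(7) = 367/11431 ≈ 3.2106%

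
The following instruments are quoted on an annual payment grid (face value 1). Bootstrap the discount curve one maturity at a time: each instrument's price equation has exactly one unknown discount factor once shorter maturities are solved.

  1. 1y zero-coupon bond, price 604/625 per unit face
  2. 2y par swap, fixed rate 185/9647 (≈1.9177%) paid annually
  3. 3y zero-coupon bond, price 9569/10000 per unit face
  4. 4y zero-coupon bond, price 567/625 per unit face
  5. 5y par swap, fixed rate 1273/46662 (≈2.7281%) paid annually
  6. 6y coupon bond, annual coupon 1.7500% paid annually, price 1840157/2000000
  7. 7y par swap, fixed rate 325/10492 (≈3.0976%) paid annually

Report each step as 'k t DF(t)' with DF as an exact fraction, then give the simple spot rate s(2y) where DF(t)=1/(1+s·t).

1 1 604/625
2 2 963/1000
3 3 9569/10000
4 4 567/625
5 5 8727/10000
6 6 103/125
7 7 161/200
s(2y) = (1/(963/1000) − 1)/(2) = 37/1926 ≈ 1.9211%

step 1 [1y] zero: DF = P = 604/625 ≈ 0.966400
step 2 [2y] swap r/1=185/9647: DF=(1 − 185/9647·(0.966400))/(1+185/9647) = 963/1000 ≈ 0.963000
step 3 [3y] zero: DF = P = 9569/10000 ≈ 0.956900
step 4 [4y] zero: DF = P = 567/625 ≈ 0.907200
step 5 [5y] swap r/1=1273/46662: DF=(1 − 1273/46662·(0.966400+0.963000+0.956900+0.907200))/(1+1273/46662) = 8727/10000 ≈ 0.872700
step 6 [6y] bond c/1=7/400: DF=(1840157/2000000 − 7/400·(0.966400+0.963000+0.956900+0.907200+0.872700))/(1+7/400) = 103/125 ≈ 0.824000
step 7 [7y] swap r/1=325/10492: DF=(1 − 325/10492·(0.966400+0.963000+0.956900+0.907200+0.872700+0.824000))/(1+325/10492) = 161/200 ≈ 0.805000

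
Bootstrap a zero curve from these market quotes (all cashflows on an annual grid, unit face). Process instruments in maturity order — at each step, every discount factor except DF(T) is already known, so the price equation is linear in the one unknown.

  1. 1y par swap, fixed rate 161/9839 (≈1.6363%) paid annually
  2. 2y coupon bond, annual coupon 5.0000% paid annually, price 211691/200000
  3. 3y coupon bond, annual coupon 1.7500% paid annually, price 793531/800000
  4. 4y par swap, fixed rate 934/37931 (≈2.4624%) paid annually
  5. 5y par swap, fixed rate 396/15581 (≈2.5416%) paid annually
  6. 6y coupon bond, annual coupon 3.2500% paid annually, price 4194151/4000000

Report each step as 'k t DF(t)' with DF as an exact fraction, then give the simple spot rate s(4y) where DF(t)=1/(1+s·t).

1 1 9839/10000
2 2 2403/2500
3 3 4707/5000
4 4 4533/5000
5 5 2203/2500
6 6 2171/2500
s(4y) = (1/(4533/5000) − 1)/(4) = 467/18132 ≈ 2.5756%

step 1 [1y] swap r/1=161/9839: DF=(1 − 161/9839·(0))/(1+161/9839) = 9839/10000 ≈ 0.983900
step 2 [2y] bond c/1=1/20: DF=(211691/200000 − 1/20·(0.983900))/(1+1/20) = 2403/2500 ≈ 0.961200
step 3 [3y] bond c/1=7/400: DF=(793531/800000 − 7/400·(0.983900+0.961200))/(1+7/400) = 4707/5000 ≈ 0.941400
step 4 [4y] swap r/1=934/37931: DF=(1 − 934/37931·(0.983900+0.961200+0.941400))/(1+934/37931) = 4533/5000 ≈ 0.906600
step 5 [5y] swap r/1=396/15581: DF=(1 − 396/15581·(0.983900+0.961200+0.941400+0.906600))/(1+396/15581) = 2203/2500 ≈ 0.881200
step 6 [6y] bond c/1=13/400: DF=(4194151/4000000 − 13/400·(0.983900+0.961200+0.941400+0.906600+0.881200))/(1+13/400) = 2171/2500 ≈ 0.868400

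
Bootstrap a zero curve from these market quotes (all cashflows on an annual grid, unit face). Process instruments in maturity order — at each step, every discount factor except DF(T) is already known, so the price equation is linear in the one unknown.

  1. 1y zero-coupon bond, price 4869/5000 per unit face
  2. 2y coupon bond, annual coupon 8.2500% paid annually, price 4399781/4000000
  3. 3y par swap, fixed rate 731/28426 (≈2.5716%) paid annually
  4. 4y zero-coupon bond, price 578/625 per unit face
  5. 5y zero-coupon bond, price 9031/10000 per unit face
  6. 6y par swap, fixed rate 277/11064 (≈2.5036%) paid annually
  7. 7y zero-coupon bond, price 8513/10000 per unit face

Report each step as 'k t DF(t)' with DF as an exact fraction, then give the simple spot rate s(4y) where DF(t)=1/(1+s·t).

1 1 4869/5000
2 2 9419/10000
3 3 9269/10000
4 4 578/625
5 5 9031/10000
6 6 1723/2000
7 7 8513/10000
s(4y) = (1/(578/625) − 1)/(4) = 47/2312 ≈ 2.0329%

step 1 [1y] zero: DF = P = 4869/5000 ≈ 0.973800
step 2 [2y] bond c/1=33/400: DF=(4399781/4000000 − 33/400·(0.973800))/(1+33/400) = 9419/10000 ≈ 0.941900
step 3 [3y] swap r/1=731/28426: DF=(1 − 731/28426·(0.973800+0.941900))/(1+731/28426) = 9269/10000 ≈ 0.926900
step 4 [4y] zero: DF = P = 578/625 ≈ 0.924800
step 5 [5y] zero: DF = P = 9031/10000 ≈ 0.903100
step 6 [6y] swap r/1=277/11064: DF=(1 − 277/11064·(0.973800+0.941900+0.926900+0.924800+0.903100))/(1+277/11064) = 1723/2000 ≈ 0.861500
step 7 [7y] zero: DF = P = 8513/10000 ≈ 0.851300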